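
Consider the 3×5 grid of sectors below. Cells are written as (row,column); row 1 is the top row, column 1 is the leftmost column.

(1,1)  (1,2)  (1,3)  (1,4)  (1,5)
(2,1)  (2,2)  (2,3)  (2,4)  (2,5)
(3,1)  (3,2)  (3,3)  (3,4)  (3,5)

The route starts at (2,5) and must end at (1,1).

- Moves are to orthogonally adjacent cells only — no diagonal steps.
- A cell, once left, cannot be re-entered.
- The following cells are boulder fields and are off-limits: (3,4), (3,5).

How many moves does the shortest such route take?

5

The Manhattan distance from (2,5) to (1,1) is |2−1| + |5−1| = 5, so at least 5 moves are needed.
A route of 5 moves achieves this: (2,5) → (1,5) → (1,4) → (1,3) → (1,2) → (1,1).
Since 5 matches the lower bound, it is optimal.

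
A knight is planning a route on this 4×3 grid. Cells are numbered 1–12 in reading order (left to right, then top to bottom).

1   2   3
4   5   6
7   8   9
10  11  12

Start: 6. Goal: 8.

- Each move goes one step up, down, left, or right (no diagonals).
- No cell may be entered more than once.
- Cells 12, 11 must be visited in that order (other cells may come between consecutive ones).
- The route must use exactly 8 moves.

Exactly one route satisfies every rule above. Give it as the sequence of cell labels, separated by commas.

6, 9, 12, 11, 10, 7, 4, 5, 8

The waypoints must appear in the order 12, 11, with no cell reused.
Route from 6: down 2 to 12, left 2 to 10, up 2 to 4, right 1 to 5, down 1 to 8 — 8 moves in all.
Check: order respected (12 at step 2, 11 at step 3); 8 moves as required.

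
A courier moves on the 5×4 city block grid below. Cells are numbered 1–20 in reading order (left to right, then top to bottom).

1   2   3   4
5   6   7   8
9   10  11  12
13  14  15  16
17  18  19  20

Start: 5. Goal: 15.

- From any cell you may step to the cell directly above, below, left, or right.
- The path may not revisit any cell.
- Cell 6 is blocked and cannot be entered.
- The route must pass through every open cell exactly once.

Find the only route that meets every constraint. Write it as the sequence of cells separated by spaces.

Need to visit all 19 open cells exactly once, starting at 5 and ending at 15.
Route from 5: up 1 to 1, right 3 to 4, down 1 to 8, left 1 to 7, down 1 to 11, right 1 to 12, down 2 to 20, left 3 to 17, up 2 to 9, right 1 to 10, down 1 to 14, right 1 to 15 — 18 moves in all.
Check: all 19 open cells covered.

5 1 2 3 4 8 7 11 12 16 20 19 18 17 13 9 10 14 15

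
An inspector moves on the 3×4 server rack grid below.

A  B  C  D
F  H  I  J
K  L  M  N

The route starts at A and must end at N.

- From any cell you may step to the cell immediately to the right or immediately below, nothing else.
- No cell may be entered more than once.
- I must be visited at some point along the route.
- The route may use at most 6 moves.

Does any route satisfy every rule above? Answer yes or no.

One route that works: A → F → H → I → M → N.

yes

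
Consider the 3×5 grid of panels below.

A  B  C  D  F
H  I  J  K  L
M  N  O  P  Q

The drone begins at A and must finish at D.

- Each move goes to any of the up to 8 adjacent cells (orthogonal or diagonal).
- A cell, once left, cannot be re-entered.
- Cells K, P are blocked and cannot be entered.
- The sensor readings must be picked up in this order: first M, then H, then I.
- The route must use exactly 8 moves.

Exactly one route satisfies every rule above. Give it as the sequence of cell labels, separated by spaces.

A B J N M H I C D

The waypoints must appear in the order M, H, I, with no cell reused.
Route from A: right to B, down-right to J, down-left to N, left to M, up to H, right to I, up-right to C, right to D — 8 moves in all.
Check: order respected (M at step 4, H at step 5, I at step 6); 8 moves as required.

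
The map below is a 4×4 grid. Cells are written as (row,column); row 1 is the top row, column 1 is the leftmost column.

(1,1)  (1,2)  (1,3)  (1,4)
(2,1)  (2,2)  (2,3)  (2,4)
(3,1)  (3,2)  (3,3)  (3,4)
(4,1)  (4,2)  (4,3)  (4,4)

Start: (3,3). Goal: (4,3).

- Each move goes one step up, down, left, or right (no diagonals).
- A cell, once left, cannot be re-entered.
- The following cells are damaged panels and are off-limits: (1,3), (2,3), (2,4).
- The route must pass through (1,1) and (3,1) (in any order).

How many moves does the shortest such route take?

9

Any route passes through (1,1) and (3,1) in some order between (3,3) and (4,3). Summing Manhattan distances along each leg and taking the cheapest ordering ((3,3) → (1,1) → (3,1) → (4,3)) gives a lower bound of 4 + 2 + 3 = 9 moves.
A route of 9 moves achieves this: (3,3) → (3,2) → (2,2) → (1,2) → (1,1) → (2,1) → (3,1) → (4,1) → (4,2) → (4,3).
Since 9 matches the lower bound, it is optimal.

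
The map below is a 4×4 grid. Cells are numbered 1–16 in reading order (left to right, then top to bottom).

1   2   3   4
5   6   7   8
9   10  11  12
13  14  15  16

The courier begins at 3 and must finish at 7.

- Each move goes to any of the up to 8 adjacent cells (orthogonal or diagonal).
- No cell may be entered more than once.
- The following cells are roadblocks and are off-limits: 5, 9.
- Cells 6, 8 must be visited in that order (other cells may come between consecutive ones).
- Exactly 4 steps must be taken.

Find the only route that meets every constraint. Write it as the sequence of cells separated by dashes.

3 - 6 - 11 - 8 - 7

The waypoints must appear in the order 6, 8, with no cell reused.
Route from 3: down-left 1 to 6, down-right 1 to 11, up-right 1 to 8, left 1 to 7 — 4 moves in all.
Check: order respected (6 at step 1, 8 at step 3); 4 moves as required.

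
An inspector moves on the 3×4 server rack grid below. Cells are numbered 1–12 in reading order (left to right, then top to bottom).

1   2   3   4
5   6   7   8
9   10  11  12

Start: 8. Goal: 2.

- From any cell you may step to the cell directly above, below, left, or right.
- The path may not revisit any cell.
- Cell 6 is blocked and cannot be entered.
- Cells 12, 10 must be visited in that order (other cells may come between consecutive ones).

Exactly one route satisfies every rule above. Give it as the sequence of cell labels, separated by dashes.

8 - 12 - 11 - 10 - 9 - 5 - 1 - 2

The waypoints must appear in the order 12, 10, with no cell reused.
Route from 8: down to 12, 3× left (reaching 9), 2× up (reaching 1), right to 2 — 7 moves in all.
Check: order respected (12 at step 1, 10 at step 3).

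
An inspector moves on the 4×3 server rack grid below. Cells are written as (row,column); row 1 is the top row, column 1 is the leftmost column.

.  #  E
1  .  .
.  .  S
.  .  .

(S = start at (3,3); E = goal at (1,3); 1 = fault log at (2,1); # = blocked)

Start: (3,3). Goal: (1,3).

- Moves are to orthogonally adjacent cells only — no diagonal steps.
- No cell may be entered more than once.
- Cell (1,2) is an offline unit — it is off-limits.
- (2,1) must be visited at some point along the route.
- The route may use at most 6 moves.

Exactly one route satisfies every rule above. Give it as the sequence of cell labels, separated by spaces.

(3,3) (3,2) (3,1) (2,1) (2,2) (2,3) (1,3)

The budget equals the shortest possible length, so every move has to be on a shortest route through the required cells.
Route from (3,3): 2× left (reaching (3,1)), up to (2,1), 2× right (reaching (2,3)), up to (1,3) — 6 moves in all.
Check: all required cells visited; 6 ≤ 6 moves.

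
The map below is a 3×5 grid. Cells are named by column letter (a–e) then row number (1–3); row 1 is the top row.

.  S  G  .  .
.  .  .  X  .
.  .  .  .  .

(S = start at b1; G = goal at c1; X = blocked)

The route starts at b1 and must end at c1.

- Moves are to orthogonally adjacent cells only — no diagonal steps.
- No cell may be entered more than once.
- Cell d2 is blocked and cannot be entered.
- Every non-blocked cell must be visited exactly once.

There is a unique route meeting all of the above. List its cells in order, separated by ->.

Need to visit all 14 open cells exactly once, starting at b1 and ending at c1.
Cell d3 has only two open neighbours (c3 and e3), so the path must pass straight through it: one of those is the cell it's entered from and the other is where it exits.
Route from b1: left 1 to a1, down 2 to a3, right 1 to b3, up 1 to b2, right 1 to c2, down 1 to c3, right 2 to e3, up 2 to e1, left 2 to c1 — 13 moves in all.
Check: all 14 open cells covered.

b1 -> a1 -> a2 -> a3 -> b3 -> b2 -> c2 -> c3 -> d3 -> e3 -> e2 -> e1 -> d1 -> c1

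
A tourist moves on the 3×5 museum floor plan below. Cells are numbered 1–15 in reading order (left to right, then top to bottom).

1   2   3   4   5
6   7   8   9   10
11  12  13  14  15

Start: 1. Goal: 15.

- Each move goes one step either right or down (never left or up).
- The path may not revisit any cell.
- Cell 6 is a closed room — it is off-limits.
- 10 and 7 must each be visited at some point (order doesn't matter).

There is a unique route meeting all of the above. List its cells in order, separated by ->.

1 -> 2 -> 7 -> 8 -> 9 -> 10 -> 15

Moves only go right or down, so the column and row indices never decrease.
Route from 1: right to 2, down to 7, 3× right (reaching 10), down to 15 — 6 moves in all.
Check: all required cells visited.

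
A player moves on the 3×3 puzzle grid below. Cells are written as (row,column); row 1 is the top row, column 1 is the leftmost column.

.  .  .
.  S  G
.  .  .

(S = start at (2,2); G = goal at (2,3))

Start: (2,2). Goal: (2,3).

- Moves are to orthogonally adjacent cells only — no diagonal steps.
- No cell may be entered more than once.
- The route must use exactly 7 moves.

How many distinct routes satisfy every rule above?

Need simple routes of exactly 7 moves from (2,2) to (2,3) (Manhattan distance 1, so 3 moves are spent on a detour and 3 undoing it).
Enumerating: (2,2) (1,2) (1,1) (2,1) (3,1) (3,2) (3,3) (2,3) | (2,2) (3,2) (3,1) (2,1) (1,1) (1,2) (1,3) (2,3).
That gives 2 routes.

2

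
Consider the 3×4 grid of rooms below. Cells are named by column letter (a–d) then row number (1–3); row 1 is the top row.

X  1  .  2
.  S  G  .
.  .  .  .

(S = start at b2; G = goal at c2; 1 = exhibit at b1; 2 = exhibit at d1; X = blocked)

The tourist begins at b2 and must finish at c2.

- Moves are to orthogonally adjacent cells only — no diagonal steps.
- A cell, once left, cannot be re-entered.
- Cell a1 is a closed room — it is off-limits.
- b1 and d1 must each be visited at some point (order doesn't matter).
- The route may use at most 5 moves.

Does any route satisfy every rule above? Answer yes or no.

yes

One route that works: b2 → b1 → c1 → d1 → d2 → c2.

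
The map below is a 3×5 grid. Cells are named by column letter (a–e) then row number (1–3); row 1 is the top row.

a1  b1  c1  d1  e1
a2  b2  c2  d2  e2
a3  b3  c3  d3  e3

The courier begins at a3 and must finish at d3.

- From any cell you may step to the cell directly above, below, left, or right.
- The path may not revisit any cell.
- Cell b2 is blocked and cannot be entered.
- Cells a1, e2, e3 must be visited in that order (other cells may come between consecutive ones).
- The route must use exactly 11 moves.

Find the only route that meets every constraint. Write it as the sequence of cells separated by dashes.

The waypoints must appear in the order a1, e2, e3, with no cell reused.
Route from a3: up 2 to a1, right 2 to c1, down 1 to c2, right 1 to d2, up 1 to d1, right 1 to e1, down 2 to e3, left 1 to d3 — 11 moves in all.
Check: order respected (a1 at step 2, e2 at step 9, e3 at step 10); 11 moves as required.

a3 - a2 - a1 - b1 - c1 - c2 - d2 - d1 - e1 - e2 - e3 - d3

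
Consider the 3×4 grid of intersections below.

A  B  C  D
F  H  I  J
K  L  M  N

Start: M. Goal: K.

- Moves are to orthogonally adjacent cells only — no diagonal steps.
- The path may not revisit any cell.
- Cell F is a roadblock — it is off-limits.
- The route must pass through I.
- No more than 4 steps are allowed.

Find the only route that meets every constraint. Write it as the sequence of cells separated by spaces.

Any route must reach I and still end at K within 4 moves, so the order of the required stops is forced.
Route from M: up 1 to I, left 1 to H, down 1 to L, left 1 to K — 4 moves in all.
Check: all required cells visited; 4 ≤ 4 moves.

M I H L K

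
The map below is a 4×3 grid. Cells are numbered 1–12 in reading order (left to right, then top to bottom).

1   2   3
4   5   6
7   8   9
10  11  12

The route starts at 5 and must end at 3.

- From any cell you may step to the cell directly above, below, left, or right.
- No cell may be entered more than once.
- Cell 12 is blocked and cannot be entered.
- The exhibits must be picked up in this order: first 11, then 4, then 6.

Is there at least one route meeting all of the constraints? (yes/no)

Ignoring the required order, 3 revisit-free routes from 5 to 3 pass through all of 11, 4, and 6; the waypoint orders that occur are 4 → 11 → 6 (2); 6 → 11 → 4 (1) — never 11 → 4 → 6.

no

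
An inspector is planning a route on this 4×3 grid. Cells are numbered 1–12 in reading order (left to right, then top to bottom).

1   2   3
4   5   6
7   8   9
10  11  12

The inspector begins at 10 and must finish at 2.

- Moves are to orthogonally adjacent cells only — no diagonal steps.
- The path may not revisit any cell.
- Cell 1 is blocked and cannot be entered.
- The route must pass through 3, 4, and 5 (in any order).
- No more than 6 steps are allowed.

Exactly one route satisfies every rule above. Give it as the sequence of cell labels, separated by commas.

10, 7, 4, 5, 6, 3, 2

Any route must reach 3, 4, and 5 and still end at 2 within 6 moves, so the order of the required stops is forced.
Route from 10: up 2 to 4, right 2 to 6, up 1 to 3, left 1 to 2 — 6 moves in all.
Check: all required cells visited; 6 ≤ 6 moves.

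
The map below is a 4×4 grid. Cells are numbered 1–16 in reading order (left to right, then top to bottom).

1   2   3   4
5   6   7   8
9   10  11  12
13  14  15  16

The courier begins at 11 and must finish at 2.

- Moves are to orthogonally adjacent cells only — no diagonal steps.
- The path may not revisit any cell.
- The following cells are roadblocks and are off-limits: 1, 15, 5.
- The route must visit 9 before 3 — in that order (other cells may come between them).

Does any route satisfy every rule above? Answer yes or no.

no

Even ignoring the required order, no revisit-free route from 11 to 2 manages to pass through all of 9 and 3: branching out from 11, every path either misses one of them or, having collected them, can no longer reach 2 without re-entering a cell.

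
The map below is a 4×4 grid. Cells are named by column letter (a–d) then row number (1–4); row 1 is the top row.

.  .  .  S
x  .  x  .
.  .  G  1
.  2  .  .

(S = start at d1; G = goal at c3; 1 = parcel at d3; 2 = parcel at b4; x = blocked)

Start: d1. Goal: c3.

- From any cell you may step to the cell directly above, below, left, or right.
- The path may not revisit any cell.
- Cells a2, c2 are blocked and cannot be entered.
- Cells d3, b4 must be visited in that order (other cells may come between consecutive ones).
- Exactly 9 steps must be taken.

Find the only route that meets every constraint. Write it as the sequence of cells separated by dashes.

d1 - d2 - d3 - d4 - c4 - b4 - a4 - a3 - b3 - c3

The waypoints must appear in the order d3, b4, with no cell reused.
Route from d1: down 3 to d4, left 3 to a4, up 1 to a3, right 2 to c3 — 9 moves in all.
Check: order respected (1 at step 2, 2 at step 5); 9 moves as required.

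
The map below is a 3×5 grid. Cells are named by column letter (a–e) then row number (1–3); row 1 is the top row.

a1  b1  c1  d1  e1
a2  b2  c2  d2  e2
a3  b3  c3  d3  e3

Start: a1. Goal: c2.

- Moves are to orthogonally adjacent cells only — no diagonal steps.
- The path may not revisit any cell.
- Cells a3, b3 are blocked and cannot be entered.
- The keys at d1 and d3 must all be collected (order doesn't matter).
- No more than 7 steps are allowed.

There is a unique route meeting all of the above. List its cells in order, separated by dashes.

a1 - b1 - c1 - d1 - d2 - d3 - c3 - c2

The budget equals the shortest possible length, so every move has to be on a shortest route through the required cells.
Route from a1: 3× right (reaching d1), 2× down (reaching d3), left to c3, up to c2 — 7 moves in all.
Check: all required cells visited; 7 ≤ 7 moves.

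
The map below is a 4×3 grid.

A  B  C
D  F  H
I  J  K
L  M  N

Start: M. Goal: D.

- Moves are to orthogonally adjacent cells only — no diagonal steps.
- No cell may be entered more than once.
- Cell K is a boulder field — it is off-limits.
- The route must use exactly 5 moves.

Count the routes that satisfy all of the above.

2

Need simple routes of exactly 5 moves from M to D (Manhattan distance 3, so 1 moves are spent on a detour and 1 undoing it).
Enumerating: M J F B A D | M L I J F D.
That gives 2 routes.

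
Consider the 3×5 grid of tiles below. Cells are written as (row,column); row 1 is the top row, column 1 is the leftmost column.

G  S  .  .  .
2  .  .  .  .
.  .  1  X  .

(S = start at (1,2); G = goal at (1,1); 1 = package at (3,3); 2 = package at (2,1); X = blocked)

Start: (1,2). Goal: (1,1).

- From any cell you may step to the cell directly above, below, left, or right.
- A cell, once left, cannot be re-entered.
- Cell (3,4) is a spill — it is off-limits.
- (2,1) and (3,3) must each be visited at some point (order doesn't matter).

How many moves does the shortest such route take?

7

Any route passes through (2,1) and (3,3) in some order between (1,2) and (1,1). Summing Manhattan distances along each leg and taking the cheapest ordering ((1,2) → (3,3) → (2,1) → (1,1)) gives a lower bound of 3 + 3 + 1 = 7 moves.
A route of 7 moves achieves this: (1,2) → (2,2) → (2,3) → (3,3) → (3,2) → (3,1) → (2,1) → (1,1).
Since 7 matches the lower bound, it is optimal.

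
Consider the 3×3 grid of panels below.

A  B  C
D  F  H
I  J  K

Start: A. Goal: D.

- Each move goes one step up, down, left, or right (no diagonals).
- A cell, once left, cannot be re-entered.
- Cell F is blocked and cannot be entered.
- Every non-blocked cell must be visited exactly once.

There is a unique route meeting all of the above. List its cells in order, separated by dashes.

A - B - C - H - K - J - I - D

Need to visit all 8 open cells exactly once, starting at A and ending at D.
Cell B has only two open neighbours (A and C), so the path must pass straight through it: one of those is the cell it's entered from and the other is where it exits.
Route from A: right 2 to C, down 2 to K, left 2 to I, up 1 to D — 7 moves in all.
Check: all 8 open cells covered.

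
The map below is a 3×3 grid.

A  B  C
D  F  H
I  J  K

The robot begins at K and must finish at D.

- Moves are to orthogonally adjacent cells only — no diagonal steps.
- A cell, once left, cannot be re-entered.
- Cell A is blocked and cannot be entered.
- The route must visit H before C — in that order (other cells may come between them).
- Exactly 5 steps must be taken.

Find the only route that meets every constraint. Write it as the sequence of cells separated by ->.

K -> H -> C -> B -> F -> D

The waypoints must appear in the order H, C, with no cell reused.
Route from K: 2× up (reaching C), left to B, down to F, left to D — 5 moves in all.
Check: order respected (H at step 1, C at step 2); 5 moves as required.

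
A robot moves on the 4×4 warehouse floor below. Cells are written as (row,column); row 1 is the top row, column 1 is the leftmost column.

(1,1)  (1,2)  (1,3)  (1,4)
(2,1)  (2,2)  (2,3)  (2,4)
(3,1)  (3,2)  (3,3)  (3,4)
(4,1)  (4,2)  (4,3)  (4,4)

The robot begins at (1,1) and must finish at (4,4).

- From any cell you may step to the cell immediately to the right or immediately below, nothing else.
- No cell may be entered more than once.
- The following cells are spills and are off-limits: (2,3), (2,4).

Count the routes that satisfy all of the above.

A right/down-only route from (1,1) to (4,4) makes exactly 3 down-moves and 3 right-moves in some order.
With no other constraints that would be C(6,3) = 20 routes.
Subtract routes through each blocked cell (inclusion–exclusion for overlaps): − through (2,3): 9 − through (2,4): 4 + through (2,3)&(2,4): 3 → 10.
That gives 10 routes.

10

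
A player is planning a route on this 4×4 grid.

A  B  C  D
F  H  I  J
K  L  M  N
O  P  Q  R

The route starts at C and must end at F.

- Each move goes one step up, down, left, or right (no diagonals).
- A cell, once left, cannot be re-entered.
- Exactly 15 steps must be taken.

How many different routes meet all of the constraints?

2

Need simple routes of exactly 15 moves from C to F (Manhattan distance 3, so 6 moves are spent on a detour and 6 undoing it).
Enumerating: C D J N R Q P O K L M I H B A F | C D J I M N R Q P O K L H B A F.
That gives 2 routes.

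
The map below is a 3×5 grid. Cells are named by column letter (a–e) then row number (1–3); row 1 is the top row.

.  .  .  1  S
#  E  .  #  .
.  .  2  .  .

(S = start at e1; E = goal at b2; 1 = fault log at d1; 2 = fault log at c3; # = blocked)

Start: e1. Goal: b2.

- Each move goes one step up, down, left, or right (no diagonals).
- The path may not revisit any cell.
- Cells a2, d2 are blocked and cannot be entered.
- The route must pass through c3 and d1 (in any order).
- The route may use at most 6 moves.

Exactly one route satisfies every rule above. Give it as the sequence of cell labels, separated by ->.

The budget equals the shortest possible length, so every move has to be on a shortest route through the required cells.
Route from e1: 2× left (reaching c1), 2× down (reaching c3), left to b3, up to b2 — 6 moves in all.
Check: all required cells visited; 6 ≤ 6 moves.

e1 -> d1 -> c1 -> c2 -> c3 -> b3 -> b2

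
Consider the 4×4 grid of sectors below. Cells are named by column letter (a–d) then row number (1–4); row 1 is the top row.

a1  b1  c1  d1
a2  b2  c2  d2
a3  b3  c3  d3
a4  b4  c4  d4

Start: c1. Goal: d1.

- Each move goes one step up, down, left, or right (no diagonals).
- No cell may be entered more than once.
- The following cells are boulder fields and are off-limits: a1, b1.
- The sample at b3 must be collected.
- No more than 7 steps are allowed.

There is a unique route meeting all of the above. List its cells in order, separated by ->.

c1 -> c2 -> b2 -> b3 -> c3 -> d3 -> d2 -> d1

The 7-move cap with required stops at b3 leaves no slack for detours.
Route from c1: down 1 to c2, left 1 to b2, down 1 to b3, right 2 to d3, up 2 to d1 — 7 moves in all.
Check: all required cells visited; 7 ≤ 7 moves.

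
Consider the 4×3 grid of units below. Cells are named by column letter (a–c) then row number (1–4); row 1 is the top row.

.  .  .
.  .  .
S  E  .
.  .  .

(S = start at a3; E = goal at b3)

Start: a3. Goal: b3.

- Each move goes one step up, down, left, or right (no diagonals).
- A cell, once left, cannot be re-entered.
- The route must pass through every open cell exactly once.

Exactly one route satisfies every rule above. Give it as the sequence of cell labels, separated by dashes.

a3 - a4 - b4 - c4 - c3 - c2 - c1 - b1 - a1 - a2 - b2 - b3

Need to visit all 12 open cells exactly once, starting at a3 and ending at b3.
Cell c4 has only two open neighbours (c3 and b4), so the path must pass straight through it: one of those is the cell it's entered from and the other is where it exits.
Route from a3: down 1 to a4, right 2 to c4, up 3 to c1, left 2 to a1, down 1 to a2, right 1 to b2, down 1 to b3 — 11 moves in all.
Check: all 12 open cells covered.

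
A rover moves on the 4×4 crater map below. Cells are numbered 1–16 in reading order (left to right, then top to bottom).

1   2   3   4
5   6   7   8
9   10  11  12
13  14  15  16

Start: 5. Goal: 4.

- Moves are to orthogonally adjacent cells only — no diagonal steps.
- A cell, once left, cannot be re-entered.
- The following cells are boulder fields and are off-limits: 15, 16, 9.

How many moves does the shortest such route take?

4

The Manhattan distance from 5 to 4 is |2−1| + |1−4| = 4, so at least 4 moves are needed.
A route of 4 moves achieves this: 5 → 1 → 2 → 3 → 4.
Since 4 matches the lower bound, it is optimal.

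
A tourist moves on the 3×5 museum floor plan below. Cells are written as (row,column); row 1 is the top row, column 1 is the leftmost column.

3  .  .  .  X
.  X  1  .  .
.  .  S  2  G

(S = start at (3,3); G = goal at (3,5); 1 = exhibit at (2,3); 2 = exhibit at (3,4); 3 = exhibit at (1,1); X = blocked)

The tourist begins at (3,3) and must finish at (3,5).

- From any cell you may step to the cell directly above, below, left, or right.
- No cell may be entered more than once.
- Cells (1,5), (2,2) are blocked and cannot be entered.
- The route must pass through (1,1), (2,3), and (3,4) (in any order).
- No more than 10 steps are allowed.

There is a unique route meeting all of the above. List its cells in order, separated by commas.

(3,3), (3,2), (3,1), (2,1), (1,1), (1,2), (1,3), (2,3), (2,4), (3,4), (3,5)

Any route must reach (1,1), (2,3), and (3,4) and still end at (3,5) within 10 moves, so the order of the required stops is forced.
Route from (3,3): left 2 to (3,1), up 2 to (1,1), right 2 to (1,3), down 1 to (2,3), right 1 to (2,4), down 1 to (3,4), right 1 to (3,5) — 10 moves in all.
Check: all required cells visited; 10 ≤ 10 moves.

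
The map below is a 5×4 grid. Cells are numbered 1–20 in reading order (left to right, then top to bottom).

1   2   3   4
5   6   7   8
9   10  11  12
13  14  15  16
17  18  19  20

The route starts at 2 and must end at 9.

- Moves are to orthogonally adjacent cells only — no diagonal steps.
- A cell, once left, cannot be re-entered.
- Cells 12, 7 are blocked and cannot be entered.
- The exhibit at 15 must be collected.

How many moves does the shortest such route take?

7

Any route passes through 15 somewhere between 2 and 9. Summing Manhattan distances along the two legs (2 → 15 → 9) gives a lower bound of 4 + 3 = 7 moves.
A route of 7 moves achieves this: 2 → 6 → 10 → 11 → 15 → 14 → 13 → 9.
Since 7 matches the lower bound, it is optimal.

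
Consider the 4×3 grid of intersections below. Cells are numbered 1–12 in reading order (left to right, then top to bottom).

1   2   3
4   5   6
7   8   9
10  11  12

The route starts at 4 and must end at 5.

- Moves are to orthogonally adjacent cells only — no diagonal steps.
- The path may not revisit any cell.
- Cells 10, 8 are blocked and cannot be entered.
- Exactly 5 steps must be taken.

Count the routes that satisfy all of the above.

1

Need simple routes of exactly 5 moves from 4 to 5 (Manhattan distance 1, so 2 moves are spent on a detour and 2 undoing it).
Enumerating: 4 1 2 3 6 5.
That gives 1 route.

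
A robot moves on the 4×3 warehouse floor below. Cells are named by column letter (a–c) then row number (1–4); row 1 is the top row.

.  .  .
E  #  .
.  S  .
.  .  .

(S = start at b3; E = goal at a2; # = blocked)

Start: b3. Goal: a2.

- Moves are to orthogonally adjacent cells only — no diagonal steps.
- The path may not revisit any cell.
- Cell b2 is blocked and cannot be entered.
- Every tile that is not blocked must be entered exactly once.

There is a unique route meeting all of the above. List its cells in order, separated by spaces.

b3 a3 a4 b4 c4 c3 c2 c1 b1 a1 a2

Need to visit all 11 open cells exactly once, starting at b3 and ending at a2.
Cell c1 has only two open neighbours (c2 and b1), so the path must pass straight through it: one of those is the cell it's entered from and the other is where it exits.
Route from b3: left 1 to a3, down 1 to a4, right 2 to c4, up 3 to c1, left 2 to a1, down 1 to a2 — 10 moves in all.
Check: all 11 open cells covered.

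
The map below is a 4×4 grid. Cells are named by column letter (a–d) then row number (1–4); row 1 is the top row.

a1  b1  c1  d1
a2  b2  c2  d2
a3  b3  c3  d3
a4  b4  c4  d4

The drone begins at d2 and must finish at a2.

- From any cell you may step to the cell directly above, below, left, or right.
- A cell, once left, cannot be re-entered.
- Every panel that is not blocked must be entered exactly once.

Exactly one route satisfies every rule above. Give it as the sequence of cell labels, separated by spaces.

Need to visit all 16 open cells exactly once, starting at d2 and ending at a2.
Cell d1 has only two open neighbours (d2 and c1), so the path must pass straight through it: one of those is the cell it's entered from and the other is where it exits.
Route from d2: up 1 to d1, left 1 to c1, down 2 to c3, right 1 to d3, down 1 to d4, left 3 to a4, up 1 to a3, right 1 to b3, up 2 to b1, left 1 to a1, down 1 to a2 — 15 moves in all.
Check: all 16 open cells covered.

d2 d1 c1 c2 c3 d3 d4 c4 b4 a4 a3 b3 b2 b1 a1 a2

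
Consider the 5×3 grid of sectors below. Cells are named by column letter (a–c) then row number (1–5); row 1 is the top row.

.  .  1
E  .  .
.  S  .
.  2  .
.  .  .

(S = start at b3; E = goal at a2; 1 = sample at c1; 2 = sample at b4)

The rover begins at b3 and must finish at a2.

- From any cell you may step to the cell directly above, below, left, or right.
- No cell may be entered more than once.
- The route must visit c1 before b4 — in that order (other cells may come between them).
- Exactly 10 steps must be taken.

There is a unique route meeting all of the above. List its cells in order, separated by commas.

The waypoints must appear in the order c1, b4, with no cell reused.
Route from b3: up 2 to b1, right 1 to c1, down 3 to c4, left 2 to a4, up 2 to a2 — 10 moves in all.
Check: order respected (1 at step 3, 2 at step 7); 10 moves as required.

b3, b2, b1, c1, c2, c3, c4, b4, a4, a3, a2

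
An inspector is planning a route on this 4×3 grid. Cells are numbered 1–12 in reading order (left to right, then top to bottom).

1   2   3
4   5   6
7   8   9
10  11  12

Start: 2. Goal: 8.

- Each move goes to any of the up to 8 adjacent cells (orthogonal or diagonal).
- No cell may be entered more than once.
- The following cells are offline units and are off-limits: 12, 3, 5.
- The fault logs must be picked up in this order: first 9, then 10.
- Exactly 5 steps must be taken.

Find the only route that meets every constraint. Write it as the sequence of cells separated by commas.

The waypoints must appear in the order 9, 10, with no cell reused.
Route from 2: down-right to 6, down to 9, down-left to 11, left to 10, up-right to 8 — 5 moves in all.
Check: order respected (9 at step 2, 10 at step 4); 5 moves as required.

2, 6, 9, 11, 10, 8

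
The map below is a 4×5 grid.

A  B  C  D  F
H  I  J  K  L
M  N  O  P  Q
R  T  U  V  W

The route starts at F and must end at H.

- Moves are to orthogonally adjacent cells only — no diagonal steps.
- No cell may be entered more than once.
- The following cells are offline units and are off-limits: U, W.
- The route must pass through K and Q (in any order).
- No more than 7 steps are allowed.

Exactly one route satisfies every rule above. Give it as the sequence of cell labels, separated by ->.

F -> L -> Q -> P -> K -> J -> I -> H

The 7-move cap with required stops at K, Q leaves no slack for detours.
Route from F: down 2 to Q, left 1 to P, up 1 to K, left 3 to H — 7 moves in all.
Check: all required cells visited; 7 ≤ 7 moves.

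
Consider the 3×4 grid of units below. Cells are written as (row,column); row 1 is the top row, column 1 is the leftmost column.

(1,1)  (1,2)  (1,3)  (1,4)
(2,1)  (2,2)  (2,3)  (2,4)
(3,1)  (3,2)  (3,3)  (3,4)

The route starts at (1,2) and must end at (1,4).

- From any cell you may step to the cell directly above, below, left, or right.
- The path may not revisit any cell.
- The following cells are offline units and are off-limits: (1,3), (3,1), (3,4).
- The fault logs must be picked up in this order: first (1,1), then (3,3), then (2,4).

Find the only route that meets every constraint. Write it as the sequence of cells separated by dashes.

(1,2) - (1,1) - (2,1) - (2,2) - (3,2) - (3,3) - (2,3) - (2,4) - (1,4)

The waypoints must appear in the order (1,1), (3,3), (2,4), with no cell reused.
Route from (1,2): left 1 to (1,1), down 1 to (2,1), right 1 to (2,2), down 1 to (3,2), right 1 to (3,3), up 1 to (2,3), right 1 to (2,4), up 1 to (1,4) — 8 moves in all.
Check: order respected ((1,1) at step 1, (3,3) at step 5, (2,4) at step 7).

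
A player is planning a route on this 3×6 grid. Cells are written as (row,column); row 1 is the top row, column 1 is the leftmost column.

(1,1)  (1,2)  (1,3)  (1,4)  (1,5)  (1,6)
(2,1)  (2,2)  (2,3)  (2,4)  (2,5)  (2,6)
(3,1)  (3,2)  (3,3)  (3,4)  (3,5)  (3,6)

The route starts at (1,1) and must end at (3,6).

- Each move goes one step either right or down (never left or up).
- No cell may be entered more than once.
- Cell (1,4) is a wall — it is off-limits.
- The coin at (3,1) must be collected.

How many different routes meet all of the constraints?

1

A right/down-only route from (1,1) to (3,6) makes exactly 2 down-moves and 5 right-moves in some order.
With no other constraints that would be C(7,2) = 21 routes.
Split at (3,1) and multiply the segment counts (each segment already excludes blocked cells): (1,1)→(3,1): 1; (3,1)→(3,6): 1; product = 1.
That gives 1 route.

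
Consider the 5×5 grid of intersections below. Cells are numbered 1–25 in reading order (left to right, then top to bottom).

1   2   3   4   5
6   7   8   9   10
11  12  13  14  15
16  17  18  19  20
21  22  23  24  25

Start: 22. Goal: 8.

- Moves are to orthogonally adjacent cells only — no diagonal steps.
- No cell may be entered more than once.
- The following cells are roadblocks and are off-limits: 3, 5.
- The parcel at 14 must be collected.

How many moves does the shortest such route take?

6

Any route passes through 14 somewhere between 22 and 8. Summing Manhattan distances along the two legs (22 → 14 → 8) gives a lower bound of 4 + 2 = 6 moves.
A route of 6 moves achieves this: 22 → 17 → 12 → 13 → 14 → 9 → 8.
Since 6 matches the lower bound, it is optimal.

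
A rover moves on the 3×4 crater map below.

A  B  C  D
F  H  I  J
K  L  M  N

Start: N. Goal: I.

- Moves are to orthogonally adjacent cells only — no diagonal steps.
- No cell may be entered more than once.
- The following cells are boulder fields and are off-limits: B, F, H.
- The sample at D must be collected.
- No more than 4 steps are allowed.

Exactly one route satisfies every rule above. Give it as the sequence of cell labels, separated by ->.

The 4-move cap with required stops at D leaves no slack for detours.
Route from N: up 2 to D, left 1 to C, down 1 to I — 4 moves in all.
Check: all required cells visited; 4 ≤ 4 moves.

N -> J -> D -> C -> I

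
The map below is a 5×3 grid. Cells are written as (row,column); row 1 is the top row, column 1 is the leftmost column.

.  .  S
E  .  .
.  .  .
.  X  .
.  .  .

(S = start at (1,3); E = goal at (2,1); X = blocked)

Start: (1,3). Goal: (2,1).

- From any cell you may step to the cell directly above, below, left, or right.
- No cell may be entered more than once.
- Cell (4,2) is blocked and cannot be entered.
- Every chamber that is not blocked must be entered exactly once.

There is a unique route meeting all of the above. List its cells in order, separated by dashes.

(1,3) - (2,3) - (3,3) - (4,3) - (5,3) - (5,2) - (5,1) - (4,1) - (3,1) - (3,2) - (2,2) - (1,2) - (1,1) - (2,1)

Need to visit all 14 open cells exactly once, starting at (1,3) and ending at (2,1).
Cell (4,1) has only two open neighbours ((3,1) and (5,1)), so the path must pass straight through it: one of those is the cell it's entered from and the other is where it exits.
Route from (1,3): down 4 to (5,3), left 2 to (5,1), up 2 to (3,1), right 1 to (3,2), up 2 to (1,2), left 1 to (1,1), down 1 to (2,1) — 13 moves in all.
Check: all 14 open cells covered.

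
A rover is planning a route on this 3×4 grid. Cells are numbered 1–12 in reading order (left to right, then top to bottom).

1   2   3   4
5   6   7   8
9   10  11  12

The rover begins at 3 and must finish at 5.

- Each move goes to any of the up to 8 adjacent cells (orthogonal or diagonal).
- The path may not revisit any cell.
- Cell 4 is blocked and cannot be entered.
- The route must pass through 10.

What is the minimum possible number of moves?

Any route passes through 10 somewhere between 3 and 5. Summing Chebyshev distances along the two legs (3 → 10 → 5) gives a lower bound of 2 + 1 = 3 moves.
A route of 3 moves achieves this: 3 → 6 → 10 → 5.
Since 3 matches the lower bound, it is optimal.

3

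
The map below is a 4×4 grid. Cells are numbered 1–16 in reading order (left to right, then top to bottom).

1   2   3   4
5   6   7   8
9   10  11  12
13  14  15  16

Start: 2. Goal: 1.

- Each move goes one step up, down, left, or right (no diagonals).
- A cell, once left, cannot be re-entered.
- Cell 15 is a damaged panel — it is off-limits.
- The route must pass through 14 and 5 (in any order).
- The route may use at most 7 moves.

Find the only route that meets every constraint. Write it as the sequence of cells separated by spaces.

2 6 10 14 13 9 5 1

Any route must reach 14 and 5 and still end at 1 within 7 moves, so the order of the required stops is forced.
Route from 2: 3× down (reaching 14), left to 13, 3× up (reaching 1) — 7 moves in all.
Check: all required cells visited; 7 ≤ 7 moves.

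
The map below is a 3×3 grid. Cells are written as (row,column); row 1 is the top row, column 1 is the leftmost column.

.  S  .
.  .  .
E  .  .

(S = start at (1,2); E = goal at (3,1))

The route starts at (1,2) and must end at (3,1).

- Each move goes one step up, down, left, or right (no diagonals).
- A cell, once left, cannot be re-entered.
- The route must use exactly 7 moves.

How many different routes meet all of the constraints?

2

Need simple routes of exactly 7 moves from (1,2) to (3,1) (Manhattan distance 3, so 2 moves are spent on a detour and 2 undoing it).
Enumerating: (1,2) (1,1) (2,1) (2,2) (2,3) (3,3) (3,2) (3,1) | (1,2) (1,3) (2,3) (3,3) (3,2) (2,2) (2,1) (3,1).
That gives 2 routes.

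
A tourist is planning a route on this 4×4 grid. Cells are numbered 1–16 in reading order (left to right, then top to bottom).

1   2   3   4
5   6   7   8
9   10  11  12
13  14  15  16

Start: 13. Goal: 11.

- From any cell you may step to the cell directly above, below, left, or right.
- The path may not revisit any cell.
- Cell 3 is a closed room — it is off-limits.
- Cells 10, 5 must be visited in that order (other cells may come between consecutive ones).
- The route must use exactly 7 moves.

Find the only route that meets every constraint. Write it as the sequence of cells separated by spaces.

The waypoints must appear in the order 10, 5, with no cell reused.
Route from 13: right to 14, up to 10, left to 9, up to 5, 2× right (reaching 7), down to 11 — 7 moves in all.
Check: order respected (10 at step 2, 5 at step 4); 7 moves as required.

13 14 10 9 5 6 7 11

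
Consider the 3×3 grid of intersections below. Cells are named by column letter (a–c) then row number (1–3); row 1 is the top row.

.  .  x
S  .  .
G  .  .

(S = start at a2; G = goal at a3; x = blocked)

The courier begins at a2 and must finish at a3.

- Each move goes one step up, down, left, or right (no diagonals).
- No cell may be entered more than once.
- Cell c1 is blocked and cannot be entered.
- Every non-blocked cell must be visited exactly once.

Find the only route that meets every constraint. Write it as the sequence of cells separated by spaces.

a2 a1 b1 b2 c2 c3 b3 a3

Need to visit all 8 open cells exactly once, starting at a2 and ending at a3.
Cell b1 has only two open neighbours (b2 and a1), so the path must pass straight through it: one of those is the cell it's entered from and the other is where it exits.
Route from a2: up 1 to a1, right 1 to b1, down 1 to b2, right 1 to c2, down 1 to c3, left 2 to a3 — 7 moves in all.
Check: all 8 open cells covered.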